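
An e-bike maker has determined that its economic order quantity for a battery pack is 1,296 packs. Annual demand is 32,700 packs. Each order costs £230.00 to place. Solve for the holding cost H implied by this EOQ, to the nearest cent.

Squaring Q* = √(2DS/H) gives Q*² = 2DS/H.
From Q* = √(2DS/H): H = 2DS / Q*² = 2 × 32,700 × 230 / 1,296² = 8.9556.

H ≈ £8.96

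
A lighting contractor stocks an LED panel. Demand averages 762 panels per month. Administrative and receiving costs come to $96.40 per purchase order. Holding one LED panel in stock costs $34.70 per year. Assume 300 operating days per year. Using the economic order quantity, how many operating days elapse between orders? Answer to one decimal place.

T ≈ 7.4 days

Annual demand D = 762 × 12 = 9,144.
EOQ = √(2DS/H) = √(2 × 9,144 × 96.4 / 34.7) ≈ 225.40.
Cycle time = Q*/D × 300 = 225.40 / 9,144 × 300 ≈ 7.395 days.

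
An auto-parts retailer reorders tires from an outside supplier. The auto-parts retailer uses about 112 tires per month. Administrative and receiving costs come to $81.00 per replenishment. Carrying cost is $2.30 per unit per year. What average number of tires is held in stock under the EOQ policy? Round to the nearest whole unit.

Annual demand D = 112 × 12 = 1,344.
EOQ = √(2DS/H) = √(2 × 1,344 × 81 / 2.3) ≈ 307.68.
Average inventory = Q*/2 ≈ 307.68 / 2 = 153.838.

Average inventory ≈ 154 tires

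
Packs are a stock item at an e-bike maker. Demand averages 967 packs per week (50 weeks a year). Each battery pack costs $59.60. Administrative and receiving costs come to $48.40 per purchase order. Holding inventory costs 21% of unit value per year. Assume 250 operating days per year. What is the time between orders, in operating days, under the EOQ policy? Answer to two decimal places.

T ≈ 3.16 days

Annual demand D = 967 × 50 = 48,350.
Holding cost H = 0.21 × $59.60 = $12.5160 per unit per year.
EOQ = √(2DS/H) = √(2 × 48,350 × 48.4 / 12.516) ≈ 611.51.
Cycle time = Q*/D × 250 = 611.51 / 48,350 × 250 ≈ 3.162 days.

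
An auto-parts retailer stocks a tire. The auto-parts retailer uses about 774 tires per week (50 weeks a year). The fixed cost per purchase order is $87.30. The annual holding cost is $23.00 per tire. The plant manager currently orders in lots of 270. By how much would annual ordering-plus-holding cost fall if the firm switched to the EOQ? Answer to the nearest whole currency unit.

Extra cost ≈ $3,152 per year

Annual demand D = 774 × 50 = 38,700.
EOQ = √(2DS/H) = √(2 × 38,700 × 87.3 / 23) ≈ 542.02.
Cost at Q* = (D/Q*)S + (Q*/2)H = √(2DSH) ≈ $12,466.41.
Cost at Q = 270: (38,700/270)×87.3 + (270/2)×23 = $12,513.00 + $3,105.00 = $15,618.00.
Excess = $15,618.00 − $12,466.41 = $3,151.59.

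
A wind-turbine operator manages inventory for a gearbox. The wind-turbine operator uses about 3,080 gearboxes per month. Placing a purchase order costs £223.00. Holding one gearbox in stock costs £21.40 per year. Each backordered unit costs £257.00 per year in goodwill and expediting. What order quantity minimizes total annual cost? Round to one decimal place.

Q* ≈ 913.5 gearboxes

Annual demand D = 3,080 × 12 = 36,960.
With planned backorders, Q* = √(2DS/H) · √((H+B)/B).
√(2DS/H) = √(2 × 36,960 × 223 / 21.4) = 877.660.
√((H+B)/B) = √((21.4+257)/257) = 1.0408.
Q* ≈ 913.471.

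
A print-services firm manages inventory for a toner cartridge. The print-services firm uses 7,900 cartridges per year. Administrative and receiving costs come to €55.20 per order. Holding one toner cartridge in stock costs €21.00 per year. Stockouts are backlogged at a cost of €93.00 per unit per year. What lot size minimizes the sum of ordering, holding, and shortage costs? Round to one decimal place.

Q* ≈ 225.6 cartridges

With planned backorders, Q* = √(2DS/H) · √((H+B)/B).
√(2DS/H) = √(2 × 7,900 × 55.2 / 21) = 203.793.
√((H+B)/B) = √((21+93)/93) = 1.1072.
Q* ≈ 225.631.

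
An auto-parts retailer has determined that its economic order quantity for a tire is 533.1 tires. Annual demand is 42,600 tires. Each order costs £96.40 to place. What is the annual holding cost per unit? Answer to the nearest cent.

H ≈ £28.90

Squaring Q* = √(2DS/H) gives Q*² = 2DS/H.
From Q* = √(2DS/H): H = 2DS / Q*² = 2 × 42,600 × 96.4 / 533.1² = 28.9001.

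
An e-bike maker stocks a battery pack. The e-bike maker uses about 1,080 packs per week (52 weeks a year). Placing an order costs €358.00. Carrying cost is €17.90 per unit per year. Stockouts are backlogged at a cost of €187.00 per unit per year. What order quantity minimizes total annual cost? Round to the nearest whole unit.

Annual demand D = 1,080 × 52 = 56,160.
With planned backorders, Q* = √(2DS/H) · √((H+B)/B).
√(2DS/H) = √(2 × 56,160 × 358 / 17.9) = 1498.800.
√((H+B)/B) = √((17.9+187)/187) = 1.0468.
Q* ≈ 1568.894.

Q* ≈ 1,569 packs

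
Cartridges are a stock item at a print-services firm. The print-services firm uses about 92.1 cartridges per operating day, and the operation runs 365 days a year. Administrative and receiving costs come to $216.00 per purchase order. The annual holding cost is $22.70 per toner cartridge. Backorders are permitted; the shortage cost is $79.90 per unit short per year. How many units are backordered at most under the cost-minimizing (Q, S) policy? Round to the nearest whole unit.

Annual demand D = 92.1 × 365 = 33,616.5.
With planned backorders, Q* = √(2DS/H) · √((H+B)/B).
√(2DS/H) = √(2 × 33,616.5 × 216 / 22.7) = 799.844.
√((H+B)/B) = √((22.7+79.9)/79.9) = 1.1332.
Q* ≈ 906.370.
S* = Q* · H/(H+B) = 906.370 × 22.7/102.6 ≈ 200.532.

S* ≈ 201 cartridges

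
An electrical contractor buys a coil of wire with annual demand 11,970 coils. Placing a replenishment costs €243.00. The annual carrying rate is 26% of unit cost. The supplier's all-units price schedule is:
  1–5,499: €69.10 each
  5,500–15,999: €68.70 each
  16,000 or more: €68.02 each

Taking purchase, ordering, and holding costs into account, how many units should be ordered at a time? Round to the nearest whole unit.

Q* ≈ 569 coils

Holding cost per unit per year at price C is H = 0.26·C.
For each price level, check whether its EOQ is feasible; otherwise the best quantity at that price is the breakpoint.
EOQ at €69.10 = 569.0 (feasible in tier 1): TC = 11,970×€69.10 + (11,970/569.0)×243 + (569.0/2)×0.26×€69.10 = €837,350.30.
EOQ at €68.70 = 570.7 < 5500, so use break Q=5500: TC = 11,970×€68.70 + (11,970/5500.0)×243 + (5500.0/2)×0.26×€68.70 = €871,988.36.
EOQ at €68.02 = 573.5 < 16000, so use break Q=16000: TC = 11,970×€68.02 + (11,970/16000.0)×243 + (16000.0/2)×0.26×€68.02 = €955,862.79.
Lowest total cost is €837,350.30 at Q = 569.0.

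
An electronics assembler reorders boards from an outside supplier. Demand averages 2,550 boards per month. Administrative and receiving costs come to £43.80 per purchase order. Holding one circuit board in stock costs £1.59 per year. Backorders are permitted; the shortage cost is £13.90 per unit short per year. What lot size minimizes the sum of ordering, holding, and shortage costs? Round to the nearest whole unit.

Q* ≈ 1,371 boards

Annual demand D = 2,550 × 12 = 30,600.
With planned backorders, Q* = √(2DS/H) · √((H+B)/B).
√(2DS/H) = √(2 × 30,600 × 43.8 / 1.59) = 1298.417.
√((H+B)/B) = √((1.59+13.9)/13.9) = 1.0556.
Q* ≈ 1370.669.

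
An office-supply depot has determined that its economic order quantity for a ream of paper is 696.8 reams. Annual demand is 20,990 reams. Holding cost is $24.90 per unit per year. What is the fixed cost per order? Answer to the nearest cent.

The basic EOQ model gives Q* = √(2DS/H); rearrange for the unknown.
From Q* = √(2DS/H): S = Q*²H / (2D) = 696.8² × 24.9 / (2 × 20,990) = 287.9872.

S ≈ $287.99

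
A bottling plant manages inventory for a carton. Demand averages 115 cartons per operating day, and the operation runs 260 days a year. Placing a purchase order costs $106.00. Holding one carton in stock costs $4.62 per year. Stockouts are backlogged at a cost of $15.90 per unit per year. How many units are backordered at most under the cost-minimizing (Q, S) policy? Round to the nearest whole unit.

S* ≈ 300 cartons

Annual demand D = 115 × 260 = 29,900.
With planned backorders, Q* = √(2DS/H) · √((H+B)/B).
√(2DS/H) = √(2 × 29,900 × 106 / 4.62) = 1171.339.
√((H+B)/B) = √((4.62+15.9)/15.9) = 1.1360.
Q* ≈ 1330.677.
S* = Q* · H/(H+B) = 1330.677 × 4.62/20.52 ≈ 299.597.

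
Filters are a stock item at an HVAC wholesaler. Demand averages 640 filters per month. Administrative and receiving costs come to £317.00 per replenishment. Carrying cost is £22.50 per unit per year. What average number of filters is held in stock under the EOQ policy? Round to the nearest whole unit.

Annual demand D = 640 × 12 = 7,680.
EOQ = √(2DS/H) = √(2 × 7,680 × 317 / 22.5) ≈ 465.19.
Average inventory = Q*/2 ≈ 465.19 / 2 = 232.597.

Average inventory ≈ 233 filters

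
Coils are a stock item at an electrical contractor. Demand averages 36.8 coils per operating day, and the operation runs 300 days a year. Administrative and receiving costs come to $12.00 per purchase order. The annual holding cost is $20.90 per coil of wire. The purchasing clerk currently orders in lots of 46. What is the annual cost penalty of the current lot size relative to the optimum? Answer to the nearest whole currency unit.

Annual demand D = 36.8 × 300 = 11,040.
EOQ = √(2DS/H) = √(2 × 11,040 × 12 / 20.9) ≈ 112.59.
Cost at Q* = (D/Q*)S + (Q*/2)H = √(2DSH) ≈ $2,353.22.
Cost at Q = 46: (11,040/46)×12 + (46/2)×20.9 = $2,880.00 + $480.70 = $3,360.70.
Excess = $3,360.70 − $2,353.22 = $1,007.48.

Extra cost ≈ $1,007 per year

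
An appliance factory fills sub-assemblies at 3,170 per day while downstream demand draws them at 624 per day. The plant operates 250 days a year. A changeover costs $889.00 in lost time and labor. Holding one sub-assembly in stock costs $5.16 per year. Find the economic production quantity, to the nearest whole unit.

Q* ≈ 8,181 sub-assemblies

Annual demand D = 624 × 250 = 156,000.
Production build-up factor (1 − d/p) = 1 − 624/3,170 = 0.8032.
Q* = √(2DS / (H(1 − d/p))) = √(2 × 156,000 × 889 / (5.16 × 0.8032)).
= √(277,368,000 / 4.1443) ≈ 8180.950.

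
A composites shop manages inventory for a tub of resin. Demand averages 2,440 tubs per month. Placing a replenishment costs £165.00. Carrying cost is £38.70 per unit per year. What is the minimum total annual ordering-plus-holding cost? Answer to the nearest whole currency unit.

TC* ≈ £19,337

Annual demand D = 2,440 × 12 = 29,280.
Q* = √(2DS/H) = √(2 × 29,280 × 165 / 38.7) ≈ 499.67.
At Q*, ordering cost (D/Q*)S equals holding cost (Q*/2)H, each = √(DSH/2).
Minimum total = √(2DSH) = √(2 × 29,280 × 165 × 38.7) ≈ 19337.396.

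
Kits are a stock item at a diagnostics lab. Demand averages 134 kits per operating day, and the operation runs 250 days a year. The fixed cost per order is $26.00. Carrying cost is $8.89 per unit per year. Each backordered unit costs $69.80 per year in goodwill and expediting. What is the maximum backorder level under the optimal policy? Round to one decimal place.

S* ≈ 53.1 kits

Annual demand D = 134 × 250 = 33,500.
With planned backorders, Q* = √(2DS/H) · √((H+B)/B).
√(2DS/H) = √(2 × 33,500 × 26 / 8.89) = 442.663.
√((H+B)/B) = √((8.89+69.8)/69.8) = 1.0618.
Q* ≈ 470.008.
S* = Q* · H/(H+B) = 470.008 × 8.89/78.69 ≈ 53.099.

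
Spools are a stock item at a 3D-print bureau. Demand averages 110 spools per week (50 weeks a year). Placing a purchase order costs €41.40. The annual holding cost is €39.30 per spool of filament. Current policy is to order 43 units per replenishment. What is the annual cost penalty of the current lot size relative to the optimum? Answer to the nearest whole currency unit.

Annual demand D = 110 × 50 = 5,500.
EOQ = √(2DS/H) = √(2 × 5,500 × 41.4 / 39.3) ≈ 107.65.
Cost at Q* = (D/Q*)S + (Q*/2)H = √(2DSH) ≈ €4,230.51.
Cost at Q = 43: (5,500/43)×41.4 + (43/2)×39.3 = €5,295.35 + €844.95 = €6,140.30.
Excess = €6,140.30 − €4,230.51 = €1,909.79.

Extra cost ≈ €1,910 per year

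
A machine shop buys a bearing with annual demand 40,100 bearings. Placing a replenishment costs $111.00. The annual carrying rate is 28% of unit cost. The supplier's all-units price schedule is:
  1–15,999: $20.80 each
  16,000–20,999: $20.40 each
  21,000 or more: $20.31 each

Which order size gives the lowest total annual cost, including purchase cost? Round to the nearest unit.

Q* ≈ 1,236 bearings

Holding cost per unit per year at price C is H = 0.28·C.
Candidates are each tier's EOQ (if it falls in that tier) and each price-break quantity.
EOQ at $20.80 = 1236.3 (feasible in tier 1): TC = 40,100×$20.80 + (40,100/1236.3)×111 + (1236.3/2)×0.28×$20.80 = $841,280.45.
EOQ at $20.40 = 1248.4 < 16000, so use break Q=16000: TC = 40,100×$20.40 + (40,100/16000.0)×111 + (16000.0/2)×0.28×$20.40 = $864,014.19.
EOQ at $20.31 = 1251.2 < 21000, so use break Q=21000: TC = 40,100×$20.31 + (40,100/21000.0)×111 + (21000.0/2)×0.28×$20.31 = $874,354.36.
Lowest total cost is $841,280.45 at Q = 1236.3.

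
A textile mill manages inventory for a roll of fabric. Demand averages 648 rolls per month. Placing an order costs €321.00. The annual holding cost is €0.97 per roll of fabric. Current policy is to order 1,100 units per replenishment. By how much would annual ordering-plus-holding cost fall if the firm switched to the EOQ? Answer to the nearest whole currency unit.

Annual demand D = 648 × 12 = 7,776.
EOQ = √(2DS/H) = √(2 × 7,776 × 321 / 0.97) ≈ 2268.61.
Cost at Q* = (D/Q*)S + (Q*/2)H = √(2DSH) ≈ €2,200.55.
Cost at Q = 1,100: (7,776/1,100)×321 + (1,100/2)×0.97 = €2,269.18 + €533.50 = €2,802.68.
Excess = €2,802.68 − €2,200.55 = €602.13.

Extra cost ≈ €602 per year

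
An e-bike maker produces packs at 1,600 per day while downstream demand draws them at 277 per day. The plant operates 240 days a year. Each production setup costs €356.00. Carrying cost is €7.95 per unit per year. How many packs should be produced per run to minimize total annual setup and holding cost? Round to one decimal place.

Annual demand D = 277 × 240 = 66,480.
Production build-up factor (1 − d/p) = 1 − 277/1,600 = 0.8269.
Q* = √(2DS / (H(1 − d/p))) = √(2 × 66,480 × 356 / (7.95 × 0.8269)).
= √(47,333,760 / 6.5737) ≈ 2683.379.

Q* ≈ 2,683.4 packs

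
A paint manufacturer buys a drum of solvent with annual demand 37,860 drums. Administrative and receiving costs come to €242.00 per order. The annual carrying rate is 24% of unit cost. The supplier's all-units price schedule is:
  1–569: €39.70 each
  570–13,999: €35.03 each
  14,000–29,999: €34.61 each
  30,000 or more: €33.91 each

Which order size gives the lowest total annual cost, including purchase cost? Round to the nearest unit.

Q* ≈ 1,476 drums

Holding cost per unit per year at price C is H = 0.24·C.
Evaluate total cost at each tier's feasible EOQ or, if the EOQ is below the tier, at the tier's minimum quantity.
Tier 1 (€39.70): EOQ = 1386.8 exceeds tier's upper bound 569, so this tier is dominated.
EOQ at €35.03 = 1476.3 (feasible in tier 2): TC = 37,860×€35.03 + (37,860/1476.3)×242 + (1476.3/2)×0.24×€35.03 = €1,338,647.71.
EOQ at €34.61 = 1485.3 < 14000, so use break Q=14000: TC = 37,860×€34.61 + (37,860/14000.0)×242 + (14000.0/2)×0.24×€34.61 = €1,369,133.84.
EOQ at €33.91 = 1500.5 < 30000, so use break Q=30000: TC = 37,860×€33.91 + (37,860/30000.0)×242 + (30000.0/2)×0.24×€33.91 = €1,406,214.00.
Lowest total cost is €1,338,647.71 at Q = 1476.3.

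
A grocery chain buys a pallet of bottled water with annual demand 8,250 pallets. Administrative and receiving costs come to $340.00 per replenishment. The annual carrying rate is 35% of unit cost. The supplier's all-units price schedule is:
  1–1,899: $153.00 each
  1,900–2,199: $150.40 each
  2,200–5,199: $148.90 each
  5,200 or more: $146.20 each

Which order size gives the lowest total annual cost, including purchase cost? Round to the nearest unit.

Q* ≈ 324 pallets

Holding cost per unit per year at price C is H = 0.35·C.
For each price level, check whether its EOQ is feasible; otherwise the best quantity at that price is the breakpoint.
EOQ at $153.00 = 323.7 (feasible in tier 1): TC = 8,250×$153.00 + (8,250/323.7)×340 + (323.7/2)×0.35×$153.00 = $1,279,582.50.
EOQ at $150.40 = 326.5 < 1900, so use break Q=1900: TC = 8,250×$150.40 + (8,250/1900.0)×340 + (1900.0/2)×0.35×$150.40 = $1,292,284.32.
EOQ at $148.90 = 328.1 < 2200, so use break Q=2200: TC = 8,250×$148.90 + (8,250/2200.0)×340 + (2200.0/2)×0.35×$148.90 = $1,287,026.50.
EOQ at $146.20 = 331.1 < 5200, so use break Q=5200: TC = 8,250×$146.20 + (8,250/5200.0)×340 + (5200.0/2)×0.35×$146.20 = $1,339,731.42.
Lowest total cost is $1,279,582.50 at Q = 323.7.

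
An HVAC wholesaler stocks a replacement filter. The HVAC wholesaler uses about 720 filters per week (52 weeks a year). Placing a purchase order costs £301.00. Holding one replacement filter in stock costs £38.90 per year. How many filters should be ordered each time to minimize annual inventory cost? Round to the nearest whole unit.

Annual demand D = 720 × 52 = 37,440.
EOQ = √(2DS / H) = √(2 × 37,440 × 301 / 38.9).
= √(22,538,880 / 38.9) = √579,405.6555 ≈ 761.187.

Q* ≈ 761 filters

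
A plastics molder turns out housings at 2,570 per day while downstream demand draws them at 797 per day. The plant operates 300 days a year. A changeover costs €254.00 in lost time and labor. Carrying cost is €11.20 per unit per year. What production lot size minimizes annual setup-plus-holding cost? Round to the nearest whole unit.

Annual demand D = 797 × 300 = 239,100.
Production build-up factor (1 − d/p) = 1 − 797/2,570 = 0.6899.
Q* = √(2DS / (H(1 − d/p))) = √(2 × 239,100 × 254 / (11.2 × 0.6899)).
= √(121,462,800 / 7.7267) ≈ 3964.832.

Q* ≈ 3,965 housings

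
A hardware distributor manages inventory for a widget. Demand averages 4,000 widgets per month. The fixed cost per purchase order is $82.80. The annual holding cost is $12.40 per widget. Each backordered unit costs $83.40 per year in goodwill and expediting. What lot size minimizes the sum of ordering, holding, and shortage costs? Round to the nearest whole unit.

Q* ≈ 858 widgets

Annual demand D = 4,000 × 12 = 48,000.
With planned backorders, Q* = √(2DS/H) · √((H+B)/B).
√(2DS/H) = √(2 × 48,000 × 82.8 / 12.4) = 800.645.
√((H+B)/B) = √((12.4+83.4)/83.4) = 1.0718.
Q* ≈ 858.103.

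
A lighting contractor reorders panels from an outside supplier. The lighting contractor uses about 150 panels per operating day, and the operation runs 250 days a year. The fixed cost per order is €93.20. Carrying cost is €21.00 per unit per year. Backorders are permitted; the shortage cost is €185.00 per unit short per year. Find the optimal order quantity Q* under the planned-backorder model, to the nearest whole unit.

Q* ≈ 609 panels

Annual demand D = 150 × 250 = 37,500.
With planned backorders, Q* = √(2DS/H) · √((H+B)/B).
√(2DS/H) = √(2 × 37,500 × 93.2 / 21) = 576.938.
√((H+B)/B) = √((21+185)/185) = 1.0552.
Q* ≈ 608.803.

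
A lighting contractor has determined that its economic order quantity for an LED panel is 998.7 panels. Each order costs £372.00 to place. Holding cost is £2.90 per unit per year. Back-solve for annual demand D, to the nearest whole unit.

D ≈ 3,888 panels per year

Invert the EOQ relation Q*² = 2DS/H.
From Q* = √(2DS/H): D = Q*²H / (2S) = 998.7² × 2.9 / (2 × 372) = 3887.722.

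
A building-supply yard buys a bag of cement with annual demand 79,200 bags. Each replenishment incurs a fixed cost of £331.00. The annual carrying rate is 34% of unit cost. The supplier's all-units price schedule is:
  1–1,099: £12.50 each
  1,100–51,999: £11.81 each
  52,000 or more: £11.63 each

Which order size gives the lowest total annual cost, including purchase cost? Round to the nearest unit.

Holding cost per unit per year at price C is H = 0.34·C.
Evaluate total cost at each tier's feasible EOQ or, if the EOQ is below the tier, at the tier's minimum quantity.
Tier 1 (£12.50): EOQ = 3512.3 exceeds tier's upper bound 1099, so this tier is dominated.
EOQ at £11.81 = 3613.5 (feasible in tier 2): TC = 79,200×£11.81 + (79,200/3613.5)×331 + (3613.5/2)×0.34×£11.81 = £949,861.62.
EOQ at £11.63 = 3641.3 < 52000, so use break Q=52000: TC = 79,200×£11.63 + (79,200/52000.0)×331 + (52000.0/2)×0.34×£11.63 = £1,024,409.34.
Lowest total cost is £949,861.62 at Q = 3613.5.

Q* ≈ 3,613 bags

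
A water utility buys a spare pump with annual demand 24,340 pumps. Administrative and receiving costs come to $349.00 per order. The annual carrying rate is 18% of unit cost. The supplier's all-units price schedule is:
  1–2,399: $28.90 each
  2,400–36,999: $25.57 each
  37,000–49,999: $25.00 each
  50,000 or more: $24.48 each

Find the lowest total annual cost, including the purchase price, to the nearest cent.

Holding cost per unit per year at price C is H = 0.18·C.
Evaluate total cost at each tier's feasible EOQ or, if the EOQ is below the tier, at the tier's minimum quantity.
EOQ at $28.90 = 1807.2 (feasible in tier 1): TC = 24,340×$28.90 + (24,340/1807.2)×349 + (1807.2/2)×0.18×$28.90 = $712,826.98.
EOQ at $25.57 = 1921.3 < 2400, so use break Q=2400: TC = 24,340×$25.57 + (24,340/2400.0)×349 + (2400.0/2)×0.18×$25.57 = $631,436.36.
EOQ at $25.00 = 1943.0 < 37000, so use break Q=37000: TC = 24,340×$25.00 + (24,340/37000.0)×349 + (37000.0/2)×0.18×$25.00 = $691,979.59.
EOQ at $24.48 = 1963.6 < 50000, so use break Q=50000: TC = 24,340×$24.48 + (24,340/50000.0)×349 + (50000.0/2)×0.18×$24.48 = $706,173.09.
Lowest total cost among the candidates is at Q = 2400.0.

TC* ≈ $631,436.36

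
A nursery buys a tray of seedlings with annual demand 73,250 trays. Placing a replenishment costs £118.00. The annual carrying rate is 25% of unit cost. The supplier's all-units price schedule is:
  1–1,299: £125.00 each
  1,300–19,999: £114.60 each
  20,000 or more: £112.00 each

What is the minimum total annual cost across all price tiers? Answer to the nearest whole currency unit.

Holding cost per unit per year at price C is H = 0.25·C.
Evaluate total cost at each tier's feasible EOQ or, if the EOQ is below the tier, at the tier's minimum quantity.
EOQ at £125.00 = 743.8 (feasible in tier 1): TC = 73,250×£125.00 + (73,250/743.8)×118 + (743.8/2)×0.25×£125.00 = £9,179,492.61.
EOQ at £114.60 = 776.8 < 1300, so use break Q=1300: TC = 73,250×£114.60 + (73,250/1300.0)×118 + (1300.0/2)×0.25×£114.60 = £8,419,721.35.
EOQ at £112.00 = 785.7 < 20000, so use break Q=20000: TC = 73,250×£112.00 + (73,250/20000.0)×118 + (20000.0/2)×0.25×£112.00 = £8,484,432.18.
Lowest total cost among the candidates is at Q = 1300.0.

TC* ≈ £8,419,721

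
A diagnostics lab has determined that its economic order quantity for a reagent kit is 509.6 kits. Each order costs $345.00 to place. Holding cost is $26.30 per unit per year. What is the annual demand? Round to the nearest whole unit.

The basic EOQ model gives Q* = √(2DS/H); rearrange for the unknown.
From Q* = √(2DS/H): D = Q*²H / (2S) = 509.6² × 26.3 / (2 × 345) = 9898.411.

D ≈ 9,898 kits per year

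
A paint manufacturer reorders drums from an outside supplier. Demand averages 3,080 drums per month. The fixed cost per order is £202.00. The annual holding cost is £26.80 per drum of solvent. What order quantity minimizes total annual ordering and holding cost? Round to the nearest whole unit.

Annual demand D = 3,080 × 12 = 36,960.
EOQ = √(2DS / H) = √(2 × 36,960 × 202 / 26.8).
= √(14,931,840 / 26.8) = √557,158.209 ≈ 746.430.

Q* ≈ 746 drums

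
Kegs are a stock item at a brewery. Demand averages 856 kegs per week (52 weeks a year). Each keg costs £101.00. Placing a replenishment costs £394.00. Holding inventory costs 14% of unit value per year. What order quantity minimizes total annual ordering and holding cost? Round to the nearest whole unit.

Annual demand D = 856 × 52 = 44,512.
Holding cost H = 0.14 × £101.00 = £14.1400 per unit per year.
EOQ = √(2DS / H) = √(2 × 44,512 × 394 / 14.14).
= √(35,075,456 / 14.14) = √2,480,583.8755 ≈ 1574.987.

Q* ≈ 1,575 kegs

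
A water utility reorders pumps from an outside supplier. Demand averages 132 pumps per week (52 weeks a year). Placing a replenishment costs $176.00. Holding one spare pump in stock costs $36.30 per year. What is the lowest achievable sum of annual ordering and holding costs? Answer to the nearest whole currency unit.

Annual demand D = 132 × 52 = 6,864.
Q* = √(2DS/H) = √(2 × 6,864 × 176 / 36.3) ≈ 257.99.
At Q*, ordering cost (D/Q*)S equals holding cost (Q*/2)H, each = √(DSH/2).
Minimum total = √(2DSH) = √(2 × 6,864 × 176 × 36.3) ≈ 9365.119.

TC* ≈ $9,365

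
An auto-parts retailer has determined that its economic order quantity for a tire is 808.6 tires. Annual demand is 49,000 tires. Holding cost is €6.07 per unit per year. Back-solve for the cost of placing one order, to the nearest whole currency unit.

S ≈ €40

Squaring Q* = √(2DS/H) gives Q*² = 2DS/H.
From Q* = √(2DS/H): S = Q*²H / (2D) = 808.6² × 6.07 / (2 × 49,000) = 40.4977.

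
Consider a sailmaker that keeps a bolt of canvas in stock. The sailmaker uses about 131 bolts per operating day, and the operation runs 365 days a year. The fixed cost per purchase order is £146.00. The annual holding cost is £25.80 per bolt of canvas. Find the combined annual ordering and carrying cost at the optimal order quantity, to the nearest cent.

Annual demand D = 131 × 365 = 47,815.
EOQ = √(2DS/H) = √(2 × 47,815 × 146 / 25.8) ≈ 735.64.
At Q*, ordering cost (D/Q*)S equals holding cost (Q*/2)H, each = √(DSH/2).
Minimum total = √(2DSH) = √(2 × 47,815 × 146 × 25.8) ≈ 18979.438.

TC* ≈ £18,979.44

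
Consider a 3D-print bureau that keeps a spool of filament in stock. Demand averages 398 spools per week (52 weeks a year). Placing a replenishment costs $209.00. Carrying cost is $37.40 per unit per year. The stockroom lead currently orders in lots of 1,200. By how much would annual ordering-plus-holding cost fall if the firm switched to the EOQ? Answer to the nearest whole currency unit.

Annual demand D = 398 × 52 = 20,696.
EOQ = √(2DS/H) = √(2 × 20,696 × 209 / 37.4) ≈ 480.95.
Cost at Q* = (D/Q*)S + (Q*/2)H = √(2DSH) ≈ $17,987.35.
Cost at Q = 1,200: (20,696/1,200)×209 + (1,200/2)×37.4 = $3,604.55 + $22,440.00 = $26,044.55.
Excess = $26,044.55 − $17,987.35 = $8,057.20.

Extra cost ≈ $8,057 per year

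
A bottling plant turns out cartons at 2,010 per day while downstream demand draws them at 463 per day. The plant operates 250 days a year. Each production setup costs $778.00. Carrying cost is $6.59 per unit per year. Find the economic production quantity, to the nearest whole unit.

Annual demand D = 463 × 250 = 115,750.
Production build-up factor (1 − d/p) = 1 − 463/2,010 = 0.7697.
Q* = √(2DS / (H(1 − d/p))) = √(2 × 115,750 × 778 / (6.59 × 0.7697)).
= √(180,107,000 / 5.072) ≈ 5959.028.

Q* ≈ 5,959 cartons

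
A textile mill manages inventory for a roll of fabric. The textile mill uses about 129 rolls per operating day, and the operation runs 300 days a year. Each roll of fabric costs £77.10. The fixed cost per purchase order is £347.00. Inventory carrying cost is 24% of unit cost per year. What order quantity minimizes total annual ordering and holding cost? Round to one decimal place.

Q* ≈ 1,204.8 rolls

Annual demand D = 129 × 300 = 38,700.
Holding cost H = 0.24 × £77.10 = £18.5040 per unit per year.
EOQ = √(2DS / H) = √(2 × 38,700 × 347 / 18.504).
= √(26,857,800 / 18.504) = √1,451,459.144 ≈ 1204.765.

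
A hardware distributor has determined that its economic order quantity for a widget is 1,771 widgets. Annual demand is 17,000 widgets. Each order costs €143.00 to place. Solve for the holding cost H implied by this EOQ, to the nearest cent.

H ≈ €1.55

The basic EOQ model gives Q* = √(2DS/H); rearrange for the unknown.
From Q* = √(2DS/H): H = 2DS / Q*² = 2 × 17,000 × 143 / 1,771² = 1.5502.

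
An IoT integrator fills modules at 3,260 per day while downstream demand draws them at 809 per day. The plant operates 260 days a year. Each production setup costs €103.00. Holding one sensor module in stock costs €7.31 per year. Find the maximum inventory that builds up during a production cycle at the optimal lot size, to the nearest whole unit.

I_max ≈ 2,111 modules

Annual demand D = 809 × 260 = 210,340.
Production build-up factor (1 − d/p) = 1 − 809/3,260 = 0.7518.
Q* = √(2DS / (H(1 − d/p))) = √(2 × 210,340 × 103 / (7.31 × 0.7518)).
= √(43,330,040 / 5.496) ≈ 2807.844.
Maximum inventory = Q*(1 − d/p) = 2807.844 × 0.7518 ≈ 2111.051.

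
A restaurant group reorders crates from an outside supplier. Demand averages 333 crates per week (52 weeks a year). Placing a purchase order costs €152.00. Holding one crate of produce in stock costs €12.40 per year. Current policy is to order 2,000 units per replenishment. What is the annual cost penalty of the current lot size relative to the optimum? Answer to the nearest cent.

Extra cost ≈ €5,636.76 per year

Annual demand D = 333 × 52 = 17,316.
EOQ = √(2DS/H) = √(2 × 17,316 × 152 / 12.4) ≈ 651.55.
Cost at Q* = (D/Q*)S + (Q*/2)H = √(2DSH) ≈ €8,079.26.
Cost at Q = 2,000: (17,316/2,000)×152 + (2,000/2)×12.4 = €1,316.02 + €12,400.00 = €13,716.02.
Excess = €13,716.02 − €8,079.26 = €5,636.76.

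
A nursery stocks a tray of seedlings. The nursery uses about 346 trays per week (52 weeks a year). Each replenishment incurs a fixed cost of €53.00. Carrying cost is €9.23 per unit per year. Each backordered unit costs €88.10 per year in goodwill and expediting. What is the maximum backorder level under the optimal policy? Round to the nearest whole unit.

Annual demand D = 346 × 52 = 17,992.
With planned backorders, Q* = √(2DS/H) · √((H+B)/B).
√(2DS/H) = √(2 × 17,992 × 53 / 9.23) = 454.561.
√((H+B)/B) = √((9.23+88.1)/88.1) = 1.0511.
Q* ≈ 477.779.
S* = Q* · H/(H+B) = 477.779 × 9.23/97.33 ≈ 45.309.

S* ≈ 45 trays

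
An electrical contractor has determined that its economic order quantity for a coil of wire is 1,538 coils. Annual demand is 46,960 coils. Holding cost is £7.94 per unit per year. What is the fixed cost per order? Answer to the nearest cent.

S ≈ £199.97

Squaring Q* = √(2DS/H) gives Q*² = 2DS/H.
From Q* = √(2DS/H): S = Q*²H / (2D) = 1,538² × 7.94 / (2 × 46,960) = 199.9747.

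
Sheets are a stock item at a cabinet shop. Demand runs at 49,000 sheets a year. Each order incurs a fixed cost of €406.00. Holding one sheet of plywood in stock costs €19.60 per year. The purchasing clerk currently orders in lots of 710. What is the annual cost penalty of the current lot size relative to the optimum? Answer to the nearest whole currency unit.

EOQ = √(2DS/H) = √(2 × 49,000 × 406 / 19.6) ≈ 1424.78.
Cost at Q* = (D/Q*)S + (Q*/2)H = √(2DSH) ≈ €27,925.70.
Cost at Q = 710: (49,000/710)×406 + (710/2)×19.6 = €28,019.72 + €6,958.00 = €34,977.72.
Excess = €34,977.72 − €27,925.70 = €7,052.02.

Extra cost ≈ €7,052 per year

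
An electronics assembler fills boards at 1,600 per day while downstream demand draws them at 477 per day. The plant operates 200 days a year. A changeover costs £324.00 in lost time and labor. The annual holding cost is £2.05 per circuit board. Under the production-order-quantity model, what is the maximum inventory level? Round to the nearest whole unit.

I_max ≈ 4,601 boards

Annual demand D = 477 × 200 = 95,400.
Production build-up factor (1 − d/p) = 1 − 477/1,600 = 0.7019.
Q* = √(2DS / (H(1 − d/p))) = √(2 × 95,400 × 324 / (2.05 × 0.7019)).
= √(61,819,200 / 1.4388) ≈ 6554.731.
Maximum inventory = Q*(1 − d/p) = 6554.731 × 0.7019 ≈ 4600.602.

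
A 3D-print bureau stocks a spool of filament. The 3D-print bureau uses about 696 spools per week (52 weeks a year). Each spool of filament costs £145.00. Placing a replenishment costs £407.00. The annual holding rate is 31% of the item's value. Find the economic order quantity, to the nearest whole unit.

Q* ≈ 810 spools

Annual demand D = 696 × 52 = 36,192.
Holding cost H = 0.31 × £145.00 = £44.9500 per unit per year.
EOQ = √(2DS / H) = √(2 × 36,192 × 407 / 44.95).
= √(29,460,288 / 44.95) = √655,401.2903 ≈ 809.569.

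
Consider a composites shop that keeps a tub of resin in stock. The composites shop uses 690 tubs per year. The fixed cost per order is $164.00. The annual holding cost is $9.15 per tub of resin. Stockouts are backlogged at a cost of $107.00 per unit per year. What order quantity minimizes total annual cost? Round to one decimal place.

Q* ≈ 163.9 tubs

With planned backorders, Q* = √(2DS/H) · √((H+B)/B).
√(2DS/H) = √(2 × 690 × 164 / 9.15) = 157.272.
√((H+B)/B) = √((9.15+107)/107) = 1.0419.
Q* ≈ 163.858.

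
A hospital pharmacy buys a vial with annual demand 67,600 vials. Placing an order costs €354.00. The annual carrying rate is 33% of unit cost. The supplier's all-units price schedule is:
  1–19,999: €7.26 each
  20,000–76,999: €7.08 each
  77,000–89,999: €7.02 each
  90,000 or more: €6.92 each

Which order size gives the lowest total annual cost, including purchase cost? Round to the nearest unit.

Q* ≈ 4,470 vials

Holding cost per unit per year at price C is H = 0.33·C.
For each price level, check whether its EOQ is feasible; otherwise the best quantity at that price is the breakpoint.
EOQ at €7.26 = 4469.6 (feasible in tier 1): TC = 67,600×€7.26 + (67,600/4469.6)×354 + (4469.6/2)×0.33×€7.26 = €501,484.17.
EOQ at €7.08 = 4526.0 < 20000, so use break Q=20000: TC = 67,600×€7.08 + (67,600/20000.0)×354 + (20000.0/2)×0.33×€7.08 = €503,168.52.
EOQ at €7.02 = 4545.3 < 77000, so use break Q=77000: TC = 67,600×€7.02 + (67,600/77000.0)×354 + (77000.0/2)×0.33×€7.02 = €564,051.88.
EOQ at €6.92 = 4578.0 < 90000, so use break Q=90000: TC = 67,600×€6.92 + (67,600/90000.0)×354 + (90000.0/2)×0.33×€6.92 = €570,819.89.
Lowest total cost is €501,484.17 at Q = 4469.6.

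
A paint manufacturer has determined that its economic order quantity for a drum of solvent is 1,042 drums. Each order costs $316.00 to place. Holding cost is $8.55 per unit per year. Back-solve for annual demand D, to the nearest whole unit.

Squaring Q* = √(2DS/H) gives Q*² = 2DS/H.
From Q* = √(2DS/H): D = Q*²H / (2S) = 1,042² × 8.55 / (2 × 316) = 14688.738.

D ≈ 14,689 drums per year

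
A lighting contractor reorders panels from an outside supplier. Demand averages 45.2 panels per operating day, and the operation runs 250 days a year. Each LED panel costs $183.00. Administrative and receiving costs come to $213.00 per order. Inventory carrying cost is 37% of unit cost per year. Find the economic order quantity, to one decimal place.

Annual demand D = 45.2 × 250 = 11,300.
Holding cost H = 0.37 × $183.00 = $67.7100 per unit per year.
EOQ = √(2DS / H) = √(2 × 11,300 × 213 / 67.71).
= √(4,813,800 / 67.71) = √71,094.3731 ≈ 266.635.

Q* ≈ 266.6 panels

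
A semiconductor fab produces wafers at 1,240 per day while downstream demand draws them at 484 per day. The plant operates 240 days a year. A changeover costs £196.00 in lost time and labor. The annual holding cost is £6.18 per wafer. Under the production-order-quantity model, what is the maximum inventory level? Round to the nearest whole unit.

I_max ≈ 2,119 wafers

Annual demand D = 484 × 240 = 116,160.
Production build-up factor (1 − d/p) = 1 − 484/1,240 = 0.6097.
Q* = √(2DS / (H(1 − d/p))) = √(2 × 116,160 × 196 / (6.18 × 0.6097)).
= √(45,534,720 / 3.7678) ≈ 3476.378.
Maximum inventory = Q*(1 − d/p) = 3476.378 × 0.6097 ≈ 2119.469.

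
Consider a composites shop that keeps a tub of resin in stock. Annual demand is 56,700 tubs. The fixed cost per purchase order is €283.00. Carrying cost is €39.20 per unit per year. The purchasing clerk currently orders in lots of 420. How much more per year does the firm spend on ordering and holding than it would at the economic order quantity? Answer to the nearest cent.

Extra cost ≈ €10,968.50 per year

EOQ = √(2DS/H) = √(2 × 56,700 × 283 / 39.2) ≈ 904.81.
Cost at Q* = (D/Q*)S + (Q*/2)H = √(2DSH) ≈ €35,468.50.
Cost at Q = 420: (56,700/420)×283 + (420/2)×39.2 = €38,205.00 + €8,232.00 = €46,437.00.
Excess = €46,437.00 − €35,468.50 = €10,968.50.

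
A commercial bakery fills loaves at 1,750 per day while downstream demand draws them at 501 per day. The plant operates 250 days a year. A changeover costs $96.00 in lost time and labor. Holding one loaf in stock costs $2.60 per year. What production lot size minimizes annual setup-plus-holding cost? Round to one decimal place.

Q* ≈ 3,599.9 loaves

Annual demand D = 501 × 250 = 125,250.
Production build-up factor (1 − d/p) = 1 − 501/1,750 = 0.7137.
Q* = √(2DS / (H(1 − d/p))) = √(2 × 125,250 × 96 / (2.6 × 0.7137)).
= √(24,048,000 / 1.8557) ≈ 3599.901.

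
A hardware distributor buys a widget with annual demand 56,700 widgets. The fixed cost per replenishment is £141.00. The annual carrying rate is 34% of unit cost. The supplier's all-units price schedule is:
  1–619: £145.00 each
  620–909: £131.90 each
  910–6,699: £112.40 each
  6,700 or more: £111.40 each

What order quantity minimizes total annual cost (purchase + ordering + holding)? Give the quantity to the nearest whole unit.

Holding cost per unit per year at price C is H = 0.34·C.
Candidates are each tier's EOQ (if it falls in that tier) and each price-break quantity.
EOQ at £145.00 = 569.5 (feasible in tier 1): TC = 56,700×£145.00 + (56,700/569.5)×141 + (569.5/2)×0.34×£145.00 = £8,249,576.28.
EOQ at £131.90 = 597.1 < 620, so use break Q=620: TC = 56,700×£131.90 + (56,700/620.0)×141 + (620.0/2)×0.34×£131.90 = £7,505,526.94.
EOQ at £112.40 = 646.8 < 910, so use break Q=910: TC = 56,700×£112.40 + (56,700/910.0)×141 + (910.0/2)×0.34×£112.40 = £6,399,253.66.
EOQ at £111.40 = 649.7 < 6700, so use break Q=6700: TC = 56,700×£111.40 + (56,700/6700.0)×141 + (6700.0/2)×0.34×£111.40 = £6,444,457.84.
Lowest total cost is £6,399,253.66 at Q = 910.0.

Q* ≈ 910 widgets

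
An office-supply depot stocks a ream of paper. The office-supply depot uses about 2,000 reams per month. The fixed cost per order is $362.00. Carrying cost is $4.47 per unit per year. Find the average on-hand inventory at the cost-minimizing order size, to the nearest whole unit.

Annual demand D = 2,000 × 12 = 24,000.
Q* = √(2DS/H) = √(2 × 24,000 × 362 / 4.47) ≈ 1971.61.
Average inventory = Q*/2 ≈ 1971.61 / 2 = 985.805.

Average inventory ≈ 986 reams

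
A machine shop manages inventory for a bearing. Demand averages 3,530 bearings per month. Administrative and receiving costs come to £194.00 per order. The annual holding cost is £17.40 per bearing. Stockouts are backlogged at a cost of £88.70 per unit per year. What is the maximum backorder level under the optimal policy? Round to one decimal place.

Annual demand D = 3,530 × 12 = 42,360.
With planned backorders, Q* = √(2DS/H) · √((H+B)/B).
√(2DS/H) = √(2 × 42,360 × 194 / 17.4) = 971.895.
√((H+B)/B) = √((17.4+88.7)/88.7) = 1.0937.
Q* ≈ 1062.956.
S* = Q* · H/(H+B) = 1062.956 × 17.4/106.1 ≈ 174.321.

S* ≈ 174.3 bearings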